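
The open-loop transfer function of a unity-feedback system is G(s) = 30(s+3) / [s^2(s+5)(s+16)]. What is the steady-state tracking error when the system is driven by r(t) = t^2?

16/9

The open loop has two poles at the origin → type 2 system.
K_a = lim_{s→0} s^2·G(s) = 30·3 / (5·16) = 1.125.
r(t) = t^2 gives R(s) = 2/s^3.
e_ss = 2/K_a = 2/1.125 = 16/9.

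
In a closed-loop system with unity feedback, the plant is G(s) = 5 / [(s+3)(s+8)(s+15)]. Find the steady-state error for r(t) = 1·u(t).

72/73

System type = 0 (no poles at s=0).
K_p = lim_{s→0} G(s) = 5 / (3·8·15) = 1/72.
e_ss = 1/(1 + K_p) = 1/(73/72) = 72/73.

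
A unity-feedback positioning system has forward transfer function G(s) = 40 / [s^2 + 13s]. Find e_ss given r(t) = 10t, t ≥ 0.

3.25

Lowest-order denominator term is 13s, so the open loop has 1 pole at the origin → type 1 system.
K_v = lim_{s→0} s·G(s) = 40 / 13 = 40/13.
e_ss = 10/K_v = 10/(40/13) = 3.25.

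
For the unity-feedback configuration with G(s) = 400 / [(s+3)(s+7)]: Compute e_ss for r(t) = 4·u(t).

System type = 0 (no poles at s=0).
K_p = lim_{s→0} G(s) = 400 / (3·7) = 400/21.
e_ss = 4/(1 + K_p) = 4/(421/21) = 84/421.

84/421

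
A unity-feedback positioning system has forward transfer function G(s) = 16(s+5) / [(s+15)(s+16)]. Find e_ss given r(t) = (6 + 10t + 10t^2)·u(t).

System type = 0 (no poles at s=0). Treating each term separately:
  • 6: e_ss = 6/(1+K_p) with K_p=1/3 → 4.5.
  • 10t: a type-0 system cannot track it, e_ss → ∞.
  • 10t^2: a type-0 system cannot track it, e_ss → ∞.
The unbounded component dominates.

infinity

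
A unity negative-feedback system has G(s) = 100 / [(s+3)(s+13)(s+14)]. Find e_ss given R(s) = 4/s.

G(s) has no factors of s in the denominator, so the system is type 0.
K_p = lim_{s→0} G(s) = 100 / (3·13·14) = 50/273.
e_ss = 4/(1 + K_p) = 4/(323/273) = 1092/323.

1092/323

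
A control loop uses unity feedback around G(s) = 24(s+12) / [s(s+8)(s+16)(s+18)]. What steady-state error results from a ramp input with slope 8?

The open loop has one pole at the origin → type 1 system.
K_v = lim_{s→0} s·G(s) = 24·12 / (8·16·18) = 0.125.
e_ss = 8/K_v = 8/0.125 = 64.

64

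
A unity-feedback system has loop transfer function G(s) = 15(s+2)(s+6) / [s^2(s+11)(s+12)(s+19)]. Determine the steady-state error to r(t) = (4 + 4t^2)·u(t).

1672/15

The open loop has two poles at the origin → type 2 system. By superposition:
  • 4: tracked with zero error.
  • 4t^2: e_ss = 8/K_a with K_a=15/209 → 1672/15.
Total e_ss = 1672/15.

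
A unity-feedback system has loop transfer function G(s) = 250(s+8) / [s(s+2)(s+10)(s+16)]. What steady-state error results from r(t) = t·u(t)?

0.16

The open loop has one pole at the origin → type 1 system.
K_v = lim_{s→0} s·G(s) = 250·8 / (2·10·16) = 6.25.
e_ss = 1/K_v = 1/6.25 = 0.16.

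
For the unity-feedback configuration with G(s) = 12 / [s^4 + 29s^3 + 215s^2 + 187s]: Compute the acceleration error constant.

Factoring s from the denominator leaves a polynomial with constant term 187, so the system is type 1.
K_a = lim_{s→0} s^2·G(s) = 0 (the extra factor of s kills the finite limit).

0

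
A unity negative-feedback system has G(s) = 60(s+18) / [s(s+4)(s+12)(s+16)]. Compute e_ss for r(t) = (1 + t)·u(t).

32/45

G(s) has one factor of s in the denominator, so the system is type 1. Treating each term separately:
  • 1: tracked with zero error.
  • t: e_ss = 1/K_v with K_v=45/32 → 32/45.
Total e_ss = 32/45.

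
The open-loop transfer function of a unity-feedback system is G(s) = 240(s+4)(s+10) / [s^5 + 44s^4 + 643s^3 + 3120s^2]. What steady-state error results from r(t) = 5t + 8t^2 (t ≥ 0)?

5.2

Lowest-order denominator term is 3120s^2, so the open loop has 2 poles at the origin → type 2 system. Taking each input component in turn:
  • 5t: tracked with zero error.
  • 8t^2: e_ss = 16/K_a with K_a=40/13 → 5.2.
Total e_ss = 5.2.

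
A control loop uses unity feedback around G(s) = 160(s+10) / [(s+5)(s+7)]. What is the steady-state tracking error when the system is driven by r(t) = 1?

G(s) has no factors of s in the denominator, so the system is type 0.
K_p = lim_{s→0} G(s) = 160·10 / (5·7) = 320/7.
e_ss = 1/(1 + K_p) = 1/(327/7) = 7/327.

7/327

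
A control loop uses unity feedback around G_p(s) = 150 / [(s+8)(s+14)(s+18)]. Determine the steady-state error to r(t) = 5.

1680/361

System type = 0 (no poles at s=0).
K_p = lim_{s→0} G_p(s) = 150 / (8·14·18) = 25/336.
e_ss = 5/(1 + K_p) = 5/(361/336) = 1680/361.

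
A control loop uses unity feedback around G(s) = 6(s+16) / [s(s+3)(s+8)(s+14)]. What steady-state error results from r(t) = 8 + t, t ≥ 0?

3.5

The open loop has one pole at the origin → type 1 system. By superposition:
  • 8: tracked with zero error.
  • t: e_ss = 1/K_v with K_v=2/7 → 3.5.
Total e_ss = 3.5.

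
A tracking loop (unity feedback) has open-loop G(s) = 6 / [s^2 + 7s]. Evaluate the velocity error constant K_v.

The denominator has no term below 7s — 1 pole at s=0, type 1.
K_v = lim_{s→0} s·G(s) = 6 / 7 = 6/7.

6/7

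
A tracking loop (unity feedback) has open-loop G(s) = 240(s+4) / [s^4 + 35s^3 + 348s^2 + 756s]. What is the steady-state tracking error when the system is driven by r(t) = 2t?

The denominator has no term below 756s — 1 pole at s=0, type 1.
K_v = lim_{s→0} s·G(s) = 240·4 / 756 = 80/63.
e_ss = 2/K_v = 2/(80/63) = 1.575.

1.575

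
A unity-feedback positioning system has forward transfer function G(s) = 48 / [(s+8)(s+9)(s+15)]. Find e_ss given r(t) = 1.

45/47

The open loop has no poles at the origin → type 0 system.
K_p = lim_{s→0} G(s) = 48 / (8·9·15) = 2/45.
e_ss = 1/(1 + K_p) = 1/(47/45) = 45/47.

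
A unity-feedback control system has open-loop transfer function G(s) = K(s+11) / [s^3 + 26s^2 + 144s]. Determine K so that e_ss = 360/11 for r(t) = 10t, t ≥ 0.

Factoring s from the denominator leaves a polynomial with constant term 144, so the system is type 1.
K_v = lim_{s→0} s·G(s) = K·11 / 144 = (11/144)·K.
e_ss = 10/K_v = 360/11 ⇒ K_v = 11/36 ⇒ K = (11/36)/(11/144) = 4.

4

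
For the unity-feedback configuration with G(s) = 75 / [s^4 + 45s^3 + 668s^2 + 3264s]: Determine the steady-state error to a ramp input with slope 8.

The denominator has no term below 3264s — 1 pole at s=0, type 1.
K_v = lim_{s→0} s·G(s) = 75 / 3264 = 25/1088.
e_ss = 8/K_v = 8/(25/1088) = 348.16.

348.16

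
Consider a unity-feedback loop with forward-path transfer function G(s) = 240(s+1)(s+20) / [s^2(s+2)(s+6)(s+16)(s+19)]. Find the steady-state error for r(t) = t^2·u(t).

1.52

G(s) has two factors of s in the denominator, so the system is type 2.
K_a = lim_{s→0} s^2·G(s) = 240·1·20 / (2·6·16·19) = 25/19.
r(t) = t^2 gives R(s) = 2/s^3.
e_ss = 2/K_a = 2/(25/19) = 1.52.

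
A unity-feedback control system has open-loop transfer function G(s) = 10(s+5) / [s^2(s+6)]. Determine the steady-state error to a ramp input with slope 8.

0

Two free integrators in G(s): this is a type 2 system.
K_v = ∞ for a type-2 system; e_ss to a ramp is zero.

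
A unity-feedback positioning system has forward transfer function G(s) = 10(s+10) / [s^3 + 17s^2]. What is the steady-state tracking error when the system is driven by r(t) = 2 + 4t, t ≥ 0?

0

Factoring s^2 from the denominator leaves a polynomial with constant term 17, so the system is type 2. Taking each input component in turn:
  • 2: tracked with zero error.
  • 4t: tracked with zero error.
Total e_ss = 0.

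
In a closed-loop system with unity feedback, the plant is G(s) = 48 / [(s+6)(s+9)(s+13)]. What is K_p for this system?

No free integrators in G(s): this is a type 0 system.
K_p = lim_{s→0} G(s) = 48 / (6·9·13) = 8/117.

8/117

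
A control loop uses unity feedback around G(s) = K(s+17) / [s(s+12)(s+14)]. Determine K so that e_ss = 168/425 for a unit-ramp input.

25

The open loop has one pole at the origin → type 1 system.
K_v = lim_{s→0} s·G(s) = K·17 / (12·14) = (17/168)·K.
e_ss = 1/K_v = 168/425 ⇒ K_v = 425/168 ⇒ K = (425/168)/(17/168) = 25.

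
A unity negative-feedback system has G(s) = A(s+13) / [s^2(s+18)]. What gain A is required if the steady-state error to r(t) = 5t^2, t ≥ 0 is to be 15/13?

System type = 2 (two poles at s=0).
K_a = lim_{s→0} s^2·G(s) = A·13 / (18) = (13/18)·A.
e_ss = 10/K_a = 15/13 ⇒ K_a = 26/3 ⇒ A = (26/3)/(13/18) = 12.

12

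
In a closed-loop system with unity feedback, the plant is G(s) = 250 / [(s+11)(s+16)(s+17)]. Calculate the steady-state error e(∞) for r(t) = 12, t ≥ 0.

17952/1621

No free integrators in G(s): this is a type 0 system.
K_p = lim_{s→0} G(s) = 250 / (11·16·17) = 125/1496.
e_ss = 12/(1 + K_p) = 12/(1621/1496) = 17952/1621.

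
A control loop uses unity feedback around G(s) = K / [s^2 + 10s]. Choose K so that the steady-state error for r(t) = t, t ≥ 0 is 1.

Factoring s from the denominator leaves a polynomial with constant term 10, so the system is type 1.
K_v = lim_{s→0} s·G(s) = K / 10 = 0.1·K.
e_ss = 1/K_v = 1 ⇒ K_v = 1 ⇒ K = 1/0.1 = 10.

10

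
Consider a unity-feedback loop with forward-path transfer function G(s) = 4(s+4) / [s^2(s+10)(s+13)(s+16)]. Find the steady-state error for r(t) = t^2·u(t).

260

Two free integrators in G(s): this is a type 2 system.
K_a = lim_{s→0} s^2·G(s) = 4·4 / (10·13·16) = 1/130.
r(t) = t^2 gives R(s) = 2/s^3.
e_ss = 2/K_a = 2/(1/130) = 260.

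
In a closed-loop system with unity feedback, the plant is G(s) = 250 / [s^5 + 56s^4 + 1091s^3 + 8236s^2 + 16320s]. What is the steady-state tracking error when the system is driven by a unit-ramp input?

65.28

Factoring s from the denominator leaves a polynomial with constant term 16320, so the system is type 1.
K_v = lim_{s→0} s·G(s) = 250 / 16320 = 25/1632.
e_ss = 1/K_v = 1/(25/1632) = 65.28.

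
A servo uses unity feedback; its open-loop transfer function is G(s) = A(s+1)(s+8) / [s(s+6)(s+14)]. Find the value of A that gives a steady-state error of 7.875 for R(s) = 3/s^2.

G(s) has one factor of s in the denominator, so the system is type 1.
K_v = lim_{s→0} s·G(s) = A·1·8 / (6·14) = (2/21)·A.
e_ss = 3/K_v = 7.875 ⇒ K_v = 8/21 ⇒ A = (8/21)/(2/21) = 4.

4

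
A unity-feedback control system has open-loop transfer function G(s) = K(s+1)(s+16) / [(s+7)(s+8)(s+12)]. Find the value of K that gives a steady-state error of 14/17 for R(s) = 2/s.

System type = 0 (no poles at s=0).
K_p = lim_{s→0} G(s) = K·1·16 / (7·8·12) = (1/42)·K.
e_ss = 2/(1 + K_p) = 14/17 ⇒ 1 + (1/42)·K = 17/7 ⇒ K = 60.

60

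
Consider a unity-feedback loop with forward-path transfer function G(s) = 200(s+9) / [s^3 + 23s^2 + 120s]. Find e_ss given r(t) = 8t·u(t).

Lowest-order denominator term is 120s, so the open loop has 1 pole at the origin → type 1 system.
K_v = lim_{s→0} s·G(s) = 200·9 / 120 = 15.
e_ss = 8/K_v = 8/15.

8/15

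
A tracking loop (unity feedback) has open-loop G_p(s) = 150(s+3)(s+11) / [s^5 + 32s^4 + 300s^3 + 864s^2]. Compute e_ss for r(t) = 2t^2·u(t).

192/275

The denominator has no term below 864s^2 — 2 poles at s=0, type 2.
K_a = lim_{s→0} s^2·G_p(s) = 150·3·11 / 864 = 275/48.
r(t) = 2t^2 gives R(s) = 4/s^3.
e_ss = 4/K_a = 4/(275/48) = 192/275.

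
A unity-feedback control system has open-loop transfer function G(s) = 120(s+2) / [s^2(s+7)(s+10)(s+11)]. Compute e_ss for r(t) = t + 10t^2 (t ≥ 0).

G(s) has two factors of s in the denominator, so the system is type 2. By superposition:
  • t: tracked with zero error.
  • 10t^2: e_ss = 20/K_a with K_a=24/77 → 385/6.
Total e_ss = 385/6.

385/6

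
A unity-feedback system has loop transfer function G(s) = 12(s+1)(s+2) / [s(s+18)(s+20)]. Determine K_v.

G(s) has one factor of s in the denominator, so the system is type 1.
K_v = lim_{s→0} s·G(s) = 12·1·2 / (18·20) = 1/15.

1/15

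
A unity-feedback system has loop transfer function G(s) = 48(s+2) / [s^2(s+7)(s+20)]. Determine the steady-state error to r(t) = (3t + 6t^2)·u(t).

17.5

G(s) has two factors of s in the denominator, so the system is type 2. By superposition:
  • 3t: tracked with zero error.
  • 6t^2: e_ss = 12/K_a with K_a=24/35 → 17.5.
Total e_ss = 17.5.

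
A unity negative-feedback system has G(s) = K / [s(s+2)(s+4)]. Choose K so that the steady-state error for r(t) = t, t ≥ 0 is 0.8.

G(s) has one factor of s in the denominator, so the system is type 1.
K_v = lim_{s→0} s·G(s) = K / (2·4) = 0.125·K.
e_ss = 1/K_v = 0.8 ⇒ K_v = 1.25 ⇒ K = 1.25/0.125 = 10.

10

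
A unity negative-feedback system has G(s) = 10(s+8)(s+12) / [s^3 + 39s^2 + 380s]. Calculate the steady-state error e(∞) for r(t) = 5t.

Lowest-order denominator term is 380s, so the open loop has 1 pole at the origin → type 1 system.
K_v = lim_{s→0} s·G(s) = 10·8·12 / 380 = 48/19.
e_ss = 5/K_v = 5/(48/19) = 95/48.

95/48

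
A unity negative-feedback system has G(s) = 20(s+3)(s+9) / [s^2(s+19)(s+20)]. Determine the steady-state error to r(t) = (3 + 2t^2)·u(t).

76/27

Two free integrators in G(s): this is a type 2 system. Taking each input component in turn:
  • 3: tracked with zero error.
  • 2t^2: e_ss = 4/K_a with K_a=27/19 → 76/27.
Total e_ss = 76/27.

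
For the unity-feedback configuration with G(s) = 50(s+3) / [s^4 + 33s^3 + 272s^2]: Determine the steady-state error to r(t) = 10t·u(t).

0

Factoring s^2 from the denominator leaves a polynomial with constant term 272, so the system is type 2.
K_v = ∞ for a type-2 system; e_ss to a ramp is zero.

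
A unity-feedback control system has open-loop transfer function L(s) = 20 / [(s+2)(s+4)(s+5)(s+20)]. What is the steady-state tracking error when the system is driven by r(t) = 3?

120/41

No free integrators in L(s): this is a type 0 system.
K_p = lim_{s→0} L(s) = 20 / (2·4·5·20) = 0.025.
e_ss = 3/(1 + K_p) = 3/1.025 = 120/41.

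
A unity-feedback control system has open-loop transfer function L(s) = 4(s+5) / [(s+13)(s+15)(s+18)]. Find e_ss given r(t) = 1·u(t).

351/353

No free integrators in L(s): this is a type 0 system.
K_p = lim_{s→0} L(s) = 4·5 / (13·15·18) = 2/351.
e_ss = 1/(1 + K_p) = 1/(353/351) = 351/353.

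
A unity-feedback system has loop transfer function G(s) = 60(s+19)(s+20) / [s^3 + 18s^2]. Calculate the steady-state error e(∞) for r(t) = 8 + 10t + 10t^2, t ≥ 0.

The denominator has no term below 18s^2 — 2 poles at s=0, type 2. By superposition:
  • 8: tracked with zero error.
  • 10t: tracked with zero error.
  • 10t^2: e_ss = 20/K_a with K_a=3800/3 → 3/190.
Total e_ss = 3/190.

3/190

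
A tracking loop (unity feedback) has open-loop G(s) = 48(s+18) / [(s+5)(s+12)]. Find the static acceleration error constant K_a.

0

The open loop has no poles at the origin → type 0 system.
K_a = lim_{s→0} s^2·G(s) = 0 (the extra factor of s kills the finite limit).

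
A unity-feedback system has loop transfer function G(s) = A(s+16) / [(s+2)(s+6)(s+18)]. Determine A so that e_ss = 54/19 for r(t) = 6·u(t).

G(s) has no factors of s in the denominator, so the system is type 0.
K_p = lim_{s→0} G(s) = A·16 / (2·6·18) = (2/27)·A.
e_ss = 6/(1 + K_p) = 54/19 ⇒ 1 + (2/27)·A = 19/9 ⇒ A = 15.

15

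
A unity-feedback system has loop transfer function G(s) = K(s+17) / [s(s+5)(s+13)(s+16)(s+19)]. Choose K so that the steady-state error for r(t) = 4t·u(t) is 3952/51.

The open loop has one pole at the origin → type 1 system.
K_v = lim_{s→0} s·G(s) = K·17 / (5·13·16·19) = (17/19760)·K.
e_ss = 4/K_v = 3952/51 ⇒ K_v = 51/988 ⇒ K = (51/988)/(17/19760) = 60.

60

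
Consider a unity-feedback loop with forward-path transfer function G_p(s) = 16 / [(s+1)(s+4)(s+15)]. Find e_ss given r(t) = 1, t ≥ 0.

The open loop has no poles at the origin → type 0 system.
K_p = lim_{s→0} G_p(s) = 16 / (1·4·15) = 4/15.
e_ss = 1/(1 + K_p) = 1/(19/15) = 15/19.

15/19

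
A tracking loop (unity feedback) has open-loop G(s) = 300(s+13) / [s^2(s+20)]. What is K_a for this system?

195

Two free integrators in G(s): this is a type 2 system.
K_a = lim_{s→0} s^2·G(s) = 300·13 / (20) = 195.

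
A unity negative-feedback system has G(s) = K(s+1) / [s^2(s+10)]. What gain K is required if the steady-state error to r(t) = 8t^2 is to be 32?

The open loop has two poles at the origin → type 2 system.
K_a = lim_{s→0} s^2·G(s) = K·1 / (10) = 0.1·K.
e_ss = 16/K_a = 32 ⇒ K_a = 0.5 ⇒ K = 0.5/0.1 = 5.

5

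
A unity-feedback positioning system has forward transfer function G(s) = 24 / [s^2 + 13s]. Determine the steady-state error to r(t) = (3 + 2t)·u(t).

13/12

Lowest-order denominator term is 13s, so the open loop has 1 pole at the origin → type 1 system. Taking each input component in turn:
  • 3: tracked with zero error.
  • 2t: e_ss = 2/K_v with K_v=24/13 → 13/12.
Total e_ss = 13/12.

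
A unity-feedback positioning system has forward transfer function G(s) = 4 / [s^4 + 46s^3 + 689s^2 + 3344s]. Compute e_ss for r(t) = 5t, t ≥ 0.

Lowest-order denominator term is 3344s, so the open loop has 1 pole at the origin → type 1 system.
K_v = lim_{s→0} s·G(s) = 4 / 3344 = 1/836.
e_ss = 5/K_v = 5/(1/836) = 4180.

4180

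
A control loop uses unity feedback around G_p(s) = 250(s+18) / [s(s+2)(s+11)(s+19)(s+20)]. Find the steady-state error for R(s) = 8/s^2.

3344/225

G_p(s) has one factor of s in the denominator, so the system is type 1.
K_v = lim_{s→0} s·G_p(s) = 250·18 / (2·11·19·20) = 225/418.
e_ss = 8/K_v = 8/(225/418) = 3344/225.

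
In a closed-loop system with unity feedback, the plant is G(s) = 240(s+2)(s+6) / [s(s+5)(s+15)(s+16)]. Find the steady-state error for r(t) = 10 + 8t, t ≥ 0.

10/3

G(s) has one factor of s in the denominator, so the system is type 1. By superposition:
  • 10: tracked with zero error.
  • 8t: e_ss = 8/K_v with K_v=2.4 → 10/3.
Total e_ss = 10/3.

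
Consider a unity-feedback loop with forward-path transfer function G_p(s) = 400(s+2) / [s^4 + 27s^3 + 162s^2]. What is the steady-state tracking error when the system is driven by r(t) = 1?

Lowest-order denominator term is 162s^2, so the open loop has 2 poles at the origin → type 2 system.
A type-2 system has K_p = ∞, so it tracks a step input with zero steady-state error.

0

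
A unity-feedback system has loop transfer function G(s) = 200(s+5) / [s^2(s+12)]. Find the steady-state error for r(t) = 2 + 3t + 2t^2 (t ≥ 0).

0.048

Two free integrators in G(s): this is a type 2 system. Treating each term separately:
  • 2: tracked with zero error.
  • 3t: tracked with zero error.
  • 2t^2: e_ss = 4/K_a with K_a=250/3 → 0.048.
Total e_ss = 0.048.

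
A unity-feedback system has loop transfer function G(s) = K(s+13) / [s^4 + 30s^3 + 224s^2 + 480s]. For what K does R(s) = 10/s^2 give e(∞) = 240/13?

20

Factoring s from the denominator leaves a polynomial with constant term 480, so the system is type 1.
K_v = lim_{s→0} s·G(s) = K·13 / 480 = (13/480)·K.
e_ss = 10/K_v = 240/13 ⇒ K_v = 13/24 ⇒ K = (13/24)/(13/480) = 20.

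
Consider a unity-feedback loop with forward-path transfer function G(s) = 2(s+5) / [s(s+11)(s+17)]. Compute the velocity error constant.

G(s) has one factor of s in the denominator, so the system is type 1.
K_v = lim_{s→0} s·G(s) = 2·5 / (11·17) = 10/187.

10/187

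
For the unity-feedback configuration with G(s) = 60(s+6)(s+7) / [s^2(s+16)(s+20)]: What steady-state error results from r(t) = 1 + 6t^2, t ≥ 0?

32/21

The open loop has two poles at the origin → type 2 system. Treating each term separately:
  • 1: tracked with zero error.
  • 6t^2: e_ss = 12/K_a with K_a=7.875 → 32/21.
Total e_ss = 32/21.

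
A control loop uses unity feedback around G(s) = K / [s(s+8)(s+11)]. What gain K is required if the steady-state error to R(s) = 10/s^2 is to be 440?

2

One free integrator in G(s): this is a type 1 system.
K_v = lim_{s→0} s·G(s) = K / (8·11) = (1/88)·K.
e_ss = 10/K_v = 440 ⇒ K_v = 1/44 ⇒ K = (1/44)/(1/88) = 2.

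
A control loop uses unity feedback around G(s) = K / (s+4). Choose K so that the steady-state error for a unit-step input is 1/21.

80

G(s) has no factors of s in the denominator, so the system is type 0.
K_p = lim_{s→0} G(s) = K / (4) = 0.25·K.
e_ss = 1/(1 + K_p) = 1/21 ⇒ 1 + 0.25·K = 21 ⇒ K = 80.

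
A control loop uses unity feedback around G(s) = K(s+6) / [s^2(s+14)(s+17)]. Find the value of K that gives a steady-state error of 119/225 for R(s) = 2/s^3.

150

G(s) has two factors of s in the denominator, so the system is type 2.
K_a = lim_{s→0} s^2·G(s) = K·6 / (14·17) = (3/119)·K.
e_ss = 2/K_a = 119/225 ⇒ K_a = 450/119 ⇒ K = (450/119)/(3/119) = 150.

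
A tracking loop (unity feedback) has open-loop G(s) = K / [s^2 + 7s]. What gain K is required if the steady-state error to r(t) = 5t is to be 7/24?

120

Factoring s from the denominator leaves a polynomial with constant term 7, so the system is type 1.
K_v = lim_{s→0} s·G(s) = K / 7 = (1/7)·K.
e_ss = 5/K_v = 7/24 ⇒ K_v = 120/7 ⇒ K = (120/7)/(1/7) = 120.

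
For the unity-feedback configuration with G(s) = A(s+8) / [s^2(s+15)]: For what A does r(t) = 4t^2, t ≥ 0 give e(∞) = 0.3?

50

G(s) has two factors of s in the denominator, so the system is type 2.
K_a = lim_{s→0} s^2·G(s) = A·8 / (15) = (8/15)·A.
e_ss = 8/K_a = 0.3 ⇒ K_a = 80/3 ⇒ A = (80/3)/(8/15) = 50.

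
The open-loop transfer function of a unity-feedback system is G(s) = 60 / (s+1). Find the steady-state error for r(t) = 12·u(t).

12/61

No free integrators in G(s): this is a type 0 system.
K_p = lim_{s→0} G(s) = 60 / (1) = 60.
e_ss = 12/(1 + K_p) = 12/61.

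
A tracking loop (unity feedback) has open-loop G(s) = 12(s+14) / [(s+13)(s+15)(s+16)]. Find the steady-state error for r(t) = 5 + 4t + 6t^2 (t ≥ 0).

infinity

No free integrators in G(s): this is a type 0 system. By superposition:
  • 5: e_ss = 5/(1+K_p) with K_p=7/130 → 650/137.
  • 4t: a type-0 system cannot track it, e_ss → ∞.
  • 6t^2: a type-0 system cannot track it, e_ss → ∞.
The unbounded component dominates.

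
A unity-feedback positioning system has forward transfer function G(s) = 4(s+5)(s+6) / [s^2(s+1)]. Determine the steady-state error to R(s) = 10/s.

0

System type = 2 (two poles at s=0).
A type-2 system has K_p = ∞, so it tracks a step input with zero steady-state error.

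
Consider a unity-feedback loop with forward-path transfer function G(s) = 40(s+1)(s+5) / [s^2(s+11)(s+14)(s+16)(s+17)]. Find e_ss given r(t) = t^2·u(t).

Two free integrators in G(s): this is a type 2 system.
K_a = lim_{s→0} s^2·G(s) = 40·1·5 / (11·14·16·17) = 25/5236.
r(t) = t^2 gives R(s) = 2/s^3.
e_ss = 2/K_a = 2/(25/5236) = 418.88.

418.88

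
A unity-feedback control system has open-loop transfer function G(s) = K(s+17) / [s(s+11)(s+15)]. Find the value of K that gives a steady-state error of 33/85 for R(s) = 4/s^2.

100

System type = 1 (one pole at s=0).
K_v = lim_{s→0} s·G(s) = K·17 / (11·15) = (17/165)·K.
e_ss = 4/K_v = 33/85 ⇒ K_v = 340/33 ⇒ K = (340/33)/(17/165) = 100.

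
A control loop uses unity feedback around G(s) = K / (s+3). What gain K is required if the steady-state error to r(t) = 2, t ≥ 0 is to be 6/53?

No free integrators in G(s): this is a type 0 system.
K_p = lim_{s→0} G(s) = K / (3) = (1/3)·K.
e_ss = 2/(1 + K_p) = 6/53 ⇒ 1 + (1/3)·K = 53/3 ⇒ K = 50.

50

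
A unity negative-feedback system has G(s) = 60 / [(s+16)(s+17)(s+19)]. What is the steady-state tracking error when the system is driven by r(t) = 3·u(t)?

System type = 0 (no poles at s=0).
K_p = lim_{s→0} G(s) = 60 / (16·17·19) = 15/1292.
e_ss = 3/(1 + K_p) = 3/(1307/1292) = 3876/1307.

3876/1307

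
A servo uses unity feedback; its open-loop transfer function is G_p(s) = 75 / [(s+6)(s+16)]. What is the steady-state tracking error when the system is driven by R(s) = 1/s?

System type = 0 (no poles at s=0).
K_p = lim_{s→0} G_p(s) = 75 / (6·16) = 25/32.
e_ss = 1/(1 + K_p) = 1/(57/32) = 32/57.

32/57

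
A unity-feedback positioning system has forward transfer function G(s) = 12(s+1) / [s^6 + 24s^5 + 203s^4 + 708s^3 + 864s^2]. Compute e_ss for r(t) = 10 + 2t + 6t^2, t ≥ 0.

864

Lowest-order denominator term is 864s^2, so the open loop has 2 poles at the origin → type 2 system. Treating each term separately:
  • 10: tracked with zero error.
  • 2t: tracked with zero error.
  • 6t^2: e_ss = 12/K_a with K_a=1/72 → 864.
Total e_ss = 864.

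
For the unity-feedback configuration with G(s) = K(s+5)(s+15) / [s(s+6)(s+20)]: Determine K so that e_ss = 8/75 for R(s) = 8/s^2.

120

The open loop has one pole at the origin → type 1 system.
K_v = lim_{s→0} s·G(s) = K·5·15 / (6·20) = 0.625·K.
e_ss = 8/K_v = 8/75 ⇒ K_v = 75 ⇒ K = 75/0.625 = 120.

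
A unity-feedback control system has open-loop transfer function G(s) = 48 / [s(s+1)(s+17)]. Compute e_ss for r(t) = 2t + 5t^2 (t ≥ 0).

infinity

The open loop has one pole at the origin → type 1 system. Treating each term separately:
  • 2t: e_ss = 2/K_v with K_v=48/17 → 17/24.
  • 5t^2: a type-1 system cannot track it, e_ss → ∞.
The unbounded component dominates.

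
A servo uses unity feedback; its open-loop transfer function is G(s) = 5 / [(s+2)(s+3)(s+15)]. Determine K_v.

0

No free integrators in G(s): this is a type 0 system.
K_v = lim_{s→0} s·G(s) = 0 (the extra factor of s kills the finite limit).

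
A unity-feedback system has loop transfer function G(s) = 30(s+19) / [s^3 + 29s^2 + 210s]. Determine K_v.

19/7

Lowest-order denominator term is 210s, so the open loop has 1 pole at the origin → type 1 system.
K_v = lim_{s→0} s·G(s) = 30·19 / 210 = 19/7.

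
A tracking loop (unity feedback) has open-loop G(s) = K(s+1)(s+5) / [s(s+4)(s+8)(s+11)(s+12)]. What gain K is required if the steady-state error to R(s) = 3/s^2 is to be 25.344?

The open loop has one pole at the origin → type 1 system.
K_v = lim_{s→0} s·G(s) = K·1·5 / (4·8·11·12) = (5/4224)·K.
e_ss = 3/K_v = 25.344 ⇒ K_v = 125/1056 ⇒ K = (125/1056)/(5/4224) = 100.

100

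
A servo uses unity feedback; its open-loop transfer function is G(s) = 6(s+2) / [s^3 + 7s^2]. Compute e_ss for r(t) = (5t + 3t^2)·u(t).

The denominator has no term below 7s^2 — 2 poles at s=0, type 2. Taking each input component in turn:
  • 5t: tracked with zero error.
  • 3t^2: e_ss = 6/K_a with K_a=12/7 → 3.5.
Total e_ss = 3.5.

3.5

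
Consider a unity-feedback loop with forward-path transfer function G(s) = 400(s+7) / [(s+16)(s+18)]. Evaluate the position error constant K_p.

The open loop has no poles at the origin → type 0 system.
K_p = lim_{s→0} G(s) = 400·7 / (16·18) = 175/18.

175/18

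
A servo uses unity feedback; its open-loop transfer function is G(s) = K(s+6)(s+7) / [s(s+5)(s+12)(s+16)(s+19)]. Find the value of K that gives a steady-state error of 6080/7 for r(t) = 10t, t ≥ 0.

5

One free integrator in G(s): this is a type 1 system.
K_v = lim_{s→0} s·G(s) = K·6·7 / (5·12·16·19) = (7/3040)·K.
e_ss = 10/K_v = 6080/7 ⇒ K_v = 7/608 ⇒ K = (7/608)/(7/3040) = 5.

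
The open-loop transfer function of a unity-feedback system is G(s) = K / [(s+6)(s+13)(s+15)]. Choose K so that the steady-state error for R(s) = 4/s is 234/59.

10

G(s) has no factors of s in the denominator, so the system is type 0.
K_p = lim_{s→0} G(s) = K / (6·13·15) = (1/1170)·K.
e_ss = 4/(1 + K_p) = 234/59 ⇒ 1 + (1/1170)·K = 118/117 ⇒ K = 10.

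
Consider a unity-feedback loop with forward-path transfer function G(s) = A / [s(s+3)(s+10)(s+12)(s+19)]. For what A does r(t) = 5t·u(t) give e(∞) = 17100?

2

One free integrator in G(s): this is a type 1 system.
K_v = lim_{s→0} s·G(s) = A / (3·10·12·19) = (1/6840)·A.
e_ss = 5/K_v = 17100 ⇒ K_v = 1/3420 ⇒ A = (1/3420)/(1/6840) = 2.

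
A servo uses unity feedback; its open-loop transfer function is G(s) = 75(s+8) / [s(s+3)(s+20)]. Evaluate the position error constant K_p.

infinity

K_p = lim_{s→0} G(s); with 1 pole at the origin the limit diverges, so K_p = ∞.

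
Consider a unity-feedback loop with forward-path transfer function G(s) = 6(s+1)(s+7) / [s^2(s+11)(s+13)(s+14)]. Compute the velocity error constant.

K_v = lim_{s→0} s·G(s); with 2 poles at the origin the limit diverges, so K_v = ∞.

infinity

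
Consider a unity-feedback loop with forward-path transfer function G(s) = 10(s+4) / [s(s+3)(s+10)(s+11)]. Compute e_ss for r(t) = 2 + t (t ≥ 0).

The open loop has one pole at the origin → type 1 system. Taking each input component in turn:
  • 2: tracked with zero error.
  • t: e_ss = 1/K_v with K_v=4/33 → 8.25.
Total e_ss = 8.25.

8.25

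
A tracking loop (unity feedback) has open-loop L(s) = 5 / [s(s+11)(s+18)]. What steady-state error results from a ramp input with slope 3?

One free integrator in L(s): this is a type 1 system.
K_v = lim_{s→0} s·L(s) = 5 / (11·18) = 5/198.
e_ss = 3/K_v = 3/(5/198) = 118.8.

118.8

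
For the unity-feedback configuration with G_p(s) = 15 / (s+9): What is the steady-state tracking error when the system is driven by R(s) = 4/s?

1.5

The open loop has no poles at the origin → type 0 system.
K_p = lim_{s→0} G_p(s) = 15 / (9) = 5/3.
e_ss = 4/(1 + K_p) = 4/(8/3) = 1.5.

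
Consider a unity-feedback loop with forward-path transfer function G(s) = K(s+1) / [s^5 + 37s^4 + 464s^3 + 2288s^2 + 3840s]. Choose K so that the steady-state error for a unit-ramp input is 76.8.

The denominator has no term below 3840s — 1 pole at s=0, type 1.
K_v = lim_{s→0} s·G(s) = K·1 / 3840 = (1/3840)·K.
e_ss = 1/K_v = 76.8 ⇒ K_v = 5/384 ⇒ K = (5/384)/(1/3840) = 50.

50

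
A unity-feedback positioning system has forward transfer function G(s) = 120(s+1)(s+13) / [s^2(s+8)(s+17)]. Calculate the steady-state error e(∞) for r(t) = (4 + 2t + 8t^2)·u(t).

System type = 2 (two poles at s=0). Taking each input component in turn:
  • 4: tracked with zero error.
  • 2t: tracked with zero error.
  • 8t^2: e_ss = 16/K_a with K_a=195/17 → 272/195.
Total e_ss = 272/195.

272/195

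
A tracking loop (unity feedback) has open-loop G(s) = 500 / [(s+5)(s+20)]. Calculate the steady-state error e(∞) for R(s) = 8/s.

4/3

The open loop has no poles at the origin → type 0 system.
K_p = lim_{s→0} G(s) = 500 / (5·20) = 5.
e_ss = 8/(1 + K_p) = 8/6 = 4/3.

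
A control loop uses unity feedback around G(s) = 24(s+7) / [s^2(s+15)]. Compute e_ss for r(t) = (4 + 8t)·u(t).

0

G(s) has two factors of s in the denominator, so the system is type 2. By superposition:
  • 4: tracked with zero error.
  • 8t: tracked with zero error.
Total e_ss = 0.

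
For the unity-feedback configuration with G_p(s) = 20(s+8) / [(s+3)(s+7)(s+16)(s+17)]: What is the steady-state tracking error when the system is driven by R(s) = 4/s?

1428/367

System type = 0 (no poles at s=0).
K_p = lim_{s→0} G_p(s) = 20·8 / (3·7·16·17) = 10/357.
e_ss = 4/(1 + K_p) = 4/(367/357) = 1428/367.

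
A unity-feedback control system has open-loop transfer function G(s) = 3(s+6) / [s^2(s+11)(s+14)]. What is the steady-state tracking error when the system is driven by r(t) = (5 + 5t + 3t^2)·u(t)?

154/3

Two free integrators in G(s): this is a type 2 system. Treating each term separately:
  • 5: tracked with zero error.
  • 5t: tracked with zero error.
  • 3t^2: e_ss = 6/K_a with K_a=9/77 → 154/3.
Total e_ss = 154/3.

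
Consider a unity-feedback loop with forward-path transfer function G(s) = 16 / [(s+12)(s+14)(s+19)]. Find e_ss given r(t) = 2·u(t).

798/401

System type = 0 (no poles at s=0).
K_p = lim_{s→0} G(s) = 16 / (12·14·19) = 2/399.
e_ss = 2/(1 + K_p) = 2/(401/399) = 798/401.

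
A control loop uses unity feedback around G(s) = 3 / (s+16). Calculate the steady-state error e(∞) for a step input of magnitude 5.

80/19

System type = 0 (no poles at s=0).
K_p = lim_{s→0} G(s) = 3 / (16) = 0.1875.
e_ss = 5/(1 + K_p) = 5/1.1875 = 80/19.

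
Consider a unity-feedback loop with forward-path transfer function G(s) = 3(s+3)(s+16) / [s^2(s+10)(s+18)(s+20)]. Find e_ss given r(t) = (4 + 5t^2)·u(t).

G(s) has two factors of s in the denominator, so the system is type 2. Treating each term separately:
  • 4: tracked with zero error.
  • 5t^2: e_ss = 10/K_a with K_a=0.04 → 250.
Total e_ss = 250.

250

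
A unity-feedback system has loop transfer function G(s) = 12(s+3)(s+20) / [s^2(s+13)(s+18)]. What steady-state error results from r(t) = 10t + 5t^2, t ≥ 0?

3.25

System type = 2 (two poles at s=0). Treating each term separately:
  • 10t: tracked with zero error.
  • 5t^2: e_ss = 10/K_a with K_a=40/13 → 3.25.
Total e_ss = 3.25.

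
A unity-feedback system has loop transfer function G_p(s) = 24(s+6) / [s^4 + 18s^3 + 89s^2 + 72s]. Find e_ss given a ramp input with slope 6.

3

Factoring s from the denominator leaves a polynomial with constant term 72, so the system is type 1.
K_v = lim_{s→0} s·G_p(s) = 24·6 / 72 = 2.
e_ss = 6/K_v = 6/2 = 3.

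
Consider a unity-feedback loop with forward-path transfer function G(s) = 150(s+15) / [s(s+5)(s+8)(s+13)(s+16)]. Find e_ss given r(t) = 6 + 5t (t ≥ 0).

832/45

The open loop has one pole at the origin → type 1 system. Taking each input component in turn:
  • 6: tracked with zero error.
  • 5t: e_ss = 5/K_v with K_v=225/832 → 832/45.
Total e_ss = 832/45.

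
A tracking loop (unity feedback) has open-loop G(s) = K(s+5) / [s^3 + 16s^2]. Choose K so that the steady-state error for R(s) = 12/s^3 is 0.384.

Factoring s^2 from the denominator leaves a polynomial with constant term 16, so the system is type 2.
K_a = lim_{s→0} s^2·G(s) = K·5 / 16 = 0.3125·K.
e_ss = 12/K_a = 0.384 ⇒ K_a = 31.25 ⇒ K = 31.25/0.3125 = 100.

100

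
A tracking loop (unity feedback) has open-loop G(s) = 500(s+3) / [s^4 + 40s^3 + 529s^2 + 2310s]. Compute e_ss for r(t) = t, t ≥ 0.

Lowest-order denominator term is 2310s, so the open loop has 1 pole at the origin → type 1 system.
K_v = lim_{s→0} s·G(s) = 500·3 / 2310 = 50/77.
e_ss = 1/K_v = 1/(50/77) = 1.54.

1.54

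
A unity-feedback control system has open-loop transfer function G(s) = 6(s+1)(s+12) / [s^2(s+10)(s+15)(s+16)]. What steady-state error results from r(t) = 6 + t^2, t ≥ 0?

200/3

Two free integrators in G(s): this is a type 2 system. By superposition:
  • 6: tracked with zero error.
  • t^2: e_ss = 2/K_a with K_a=0.03 → 200/3.
Total e_ss = 200/3.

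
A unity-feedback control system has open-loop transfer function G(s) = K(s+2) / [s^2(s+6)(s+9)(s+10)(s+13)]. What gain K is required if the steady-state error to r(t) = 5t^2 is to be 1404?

Two free integrators in G(s): this is a type 2 system.
K_a = lim_{s→0} s^2·G(s) = K·2 / (6·9·10·13) = (1/3510)·K.
e_ss = 10/K_a = 1404 ⇒ K_a = 5/702 ⇒ K = (5/702)/(1/3510) = 25.

25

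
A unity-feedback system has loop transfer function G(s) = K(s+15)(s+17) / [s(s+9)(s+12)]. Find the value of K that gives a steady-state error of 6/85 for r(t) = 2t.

12

G(s) has one factor of s in the denominator, so the system is type 1.
K_v = lim_{s→0} s·G(s) = K·15·17 / (9·12) = (85/36)·K.
e_ss = 2/K_v = 6/85 ⇒ K_v = 85/3 ⇒ K = (85/3)/(85/36) = 12.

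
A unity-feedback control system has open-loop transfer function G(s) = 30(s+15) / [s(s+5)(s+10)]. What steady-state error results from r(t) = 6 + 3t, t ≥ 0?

1/3

G(s) has one factor of s in the denominator, so the system is type 1. Treating each term separately:
  • 6: tracked with zero error.
  • 3t: e_ss = 3/K_v with K_v=9 → 1/3.
Total e_ss = 1/3.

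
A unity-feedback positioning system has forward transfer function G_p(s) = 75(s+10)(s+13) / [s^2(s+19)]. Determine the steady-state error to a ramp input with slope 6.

0

G_p(s) has two factors of s in the denominator, so the system is type 2.
A type-2 system has K_v = ∞, so it tracks a ramp input with zero steady-state error.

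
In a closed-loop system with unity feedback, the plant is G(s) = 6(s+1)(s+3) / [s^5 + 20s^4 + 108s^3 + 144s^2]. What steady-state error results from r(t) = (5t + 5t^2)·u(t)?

Lowest-order denominator term is 144s^2, so the open loop has 2 poles at the origin → type 2 system. By superposition:
  • 5t: tracked with zero error.
  • 5t^2: e_ss = 10/K_a with K_a=0.125 → 80.
Total e_ss = 80.

80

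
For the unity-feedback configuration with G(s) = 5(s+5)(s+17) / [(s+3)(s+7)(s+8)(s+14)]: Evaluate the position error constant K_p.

425/2352

G(s) has no factors of s in the denominator, so the system is type 0.
K_p = lim_{s→0} G(s) = 5·5·17 / (3·7·8·14) = 425/2352.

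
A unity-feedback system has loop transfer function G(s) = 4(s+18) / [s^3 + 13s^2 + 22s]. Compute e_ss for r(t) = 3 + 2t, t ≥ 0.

11/18

Factoring s from the denominator leaves a polynomial with constant term 22, so the system is type 1. Taking each input component in turn:
  • 3: tracked with zero error.
  • 2t: e_ss = 2/K_v with K_v=36/11 → 11/18.
Total e_ss = 11/18.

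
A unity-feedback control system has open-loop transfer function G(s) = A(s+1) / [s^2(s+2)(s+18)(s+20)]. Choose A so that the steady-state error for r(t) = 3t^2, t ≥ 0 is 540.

8

The open loop has two poles at the origin → type 2 system.
K_a = lim_{s→0} s^2·G(s) = A·1 / (2·18·20) = (1/720)·A.
e_ss = 6/K_a = 540 ⇒ K_a = 1/90 ⇒ A = (1/90)/(1/720) = 8.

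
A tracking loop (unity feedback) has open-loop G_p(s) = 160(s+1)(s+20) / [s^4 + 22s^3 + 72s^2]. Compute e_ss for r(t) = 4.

The denominator has no term below 72s^2 — 2 poles at s=0, type 2.
K_p = ∞ for a type-2 system; e_ss to a step is zero.

0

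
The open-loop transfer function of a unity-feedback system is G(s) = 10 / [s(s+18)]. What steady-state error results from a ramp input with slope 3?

One free integrator in G(s): this is a type 1 system.
K_v = lim_{s→0} s·G(s) = 10 / (18) = 5/9.
e_ss = 3/K_v = 3/(5/9) = 5.4.

5.4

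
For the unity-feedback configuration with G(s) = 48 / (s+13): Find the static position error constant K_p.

48/13

The open loop has no poles at the origin → type 0 system.
K_p = lim_{s→0} G(s) = 48 / (13) = 48/13.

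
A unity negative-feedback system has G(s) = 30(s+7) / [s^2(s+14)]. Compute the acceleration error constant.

Two free integrators in G(s): this is a type 2 system.
K_a = lim_{s→0} s^2·G(s) = 30·7 / (14) = 15.

15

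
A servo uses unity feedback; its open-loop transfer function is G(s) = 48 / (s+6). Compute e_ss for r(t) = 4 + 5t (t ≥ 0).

No free integrators in G(s): this is a type 0 system. Treating each term separately:
  • 4: e_ss = 4/(1+K_p) with K_p=8 → 4/9.
  • 5t: a type-0 system cannot track it, e_ss → ∞.
The unbounded component dominates.

infinity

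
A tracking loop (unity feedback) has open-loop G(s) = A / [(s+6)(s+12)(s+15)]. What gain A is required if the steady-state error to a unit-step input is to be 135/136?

The open loop has no poles at the origin → type 0 system.
K_p = lim_{s→0} G(s) = A / (6·12·15) = (1/1080)·A.
e_ss = 1/(1 + K_p) = 135/136 ⇒ 1 + (1/1080)·A = 136/135 ⇒ A = 8.

8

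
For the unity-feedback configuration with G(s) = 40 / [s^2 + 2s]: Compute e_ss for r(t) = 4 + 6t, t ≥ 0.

0.3

Lowest-order denominator term is 2s, so the open loop has 1 pole at the origin → type 1 system. Treating each term separately:
  • 4: tracked with zero error.
  • 6t: e_ss = 6/K_v with K_v=20 → 0.3.
Total e_ss = 0.3.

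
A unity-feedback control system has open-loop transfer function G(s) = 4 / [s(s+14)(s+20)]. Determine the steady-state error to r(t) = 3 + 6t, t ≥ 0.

G(s) has one factor of s in the denominator, so the system is type 1. Taking each input component in turn:
  • 3: tracked with zero error.
  • 6t: e_ss = 6/K_v with K_v=1/70 → 420.
Total e_ss = 420.

420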